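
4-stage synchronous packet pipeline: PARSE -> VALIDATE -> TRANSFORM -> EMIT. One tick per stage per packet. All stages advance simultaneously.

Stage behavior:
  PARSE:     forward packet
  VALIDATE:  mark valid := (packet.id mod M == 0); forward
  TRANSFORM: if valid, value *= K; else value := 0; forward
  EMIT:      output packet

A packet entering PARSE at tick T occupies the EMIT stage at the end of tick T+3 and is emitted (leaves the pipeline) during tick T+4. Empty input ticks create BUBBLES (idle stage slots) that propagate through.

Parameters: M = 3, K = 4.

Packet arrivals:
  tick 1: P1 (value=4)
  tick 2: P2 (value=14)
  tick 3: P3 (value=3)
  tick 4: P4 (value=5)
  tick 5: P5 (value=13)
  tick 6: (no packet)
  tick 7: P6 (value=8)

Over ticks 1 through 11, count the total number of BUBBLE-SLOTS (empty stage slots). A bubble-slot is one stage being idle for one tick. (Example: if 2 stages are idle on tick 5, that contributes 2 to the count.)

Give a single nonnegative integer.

Tick 1: [PARSE:P1(v=4,ok=F), VALIDATE:-, TRANSFORM:-, EMIT:-] out:-; bubbles=3
Tick 2: [PARSE:P2(v=14,ok=F), VALIDATE:P1(v=4,ok=F), TRANSFORM:-, EMIT:-] out:-; bubbles=2
Tick 3: [PARSE:P3(v=3,ok=F), VALIDATE:P2(v=14,ok=F), TRANSFORM:P1(v=0,ok=F), EMIT:-] out:-; bubbles=1
Tick 4: [PARSE:P4(v=5,ok=F), VALIDATE:P3(v=3,ok=T), TRANSFORM:P2(v=0,ok=F), EMIT:P1(v=0,ok=F)] out:-; bubbles=0
Tick 5: [PARSE:P5(v=13,ok=F), VALIDATE:P4(v=5,ok=F), TRANSFORM:P3(v=12,ok=T), EMIT:P2(v=0,ok=F)] out:P1(v=0); bubbles=0
Tick 6: [PARSE:-, VALIDATE:P5(v=13,ok=F), TRANSFORM:P4(v=0,ok=F), EMIT:P3(v=12,ok=T)] out:P2(v=0); bubbles=1
Tick 7: [PARSE:P6(v=8,ok=F), VALIDATE:-, TRANSFORM:P5(v=0,ok=F), EMIT:P4(v=0,ok=F)] out:P3(v=12); bubbles=1
Tick 8: [PARSE:-, VALIDATE:P6(v=8,ok=T), TRANSFORM:-, EMIT:P5(v=0,ok=F)] out:P4(v=0); bubbles=2
Tick 9: [PARSE:-, VALIDATE:-, TRANSFORM:P6(v=32,ok=T), EMIT:-] out:P5(v=0); bubbles=3
Tick 10: [PARSE:-, VALIDATE:-, TRANSFORM:-, EMIT:P6(v=32,ok=T)] out:-; bubbles=3
Tick 11: [PARSE:-, VALIDATE:-, TRANSFORM:-, EMIT:-] out:P6(v=32); bubbles=4
Total bubble-slots: 20

Answer: 20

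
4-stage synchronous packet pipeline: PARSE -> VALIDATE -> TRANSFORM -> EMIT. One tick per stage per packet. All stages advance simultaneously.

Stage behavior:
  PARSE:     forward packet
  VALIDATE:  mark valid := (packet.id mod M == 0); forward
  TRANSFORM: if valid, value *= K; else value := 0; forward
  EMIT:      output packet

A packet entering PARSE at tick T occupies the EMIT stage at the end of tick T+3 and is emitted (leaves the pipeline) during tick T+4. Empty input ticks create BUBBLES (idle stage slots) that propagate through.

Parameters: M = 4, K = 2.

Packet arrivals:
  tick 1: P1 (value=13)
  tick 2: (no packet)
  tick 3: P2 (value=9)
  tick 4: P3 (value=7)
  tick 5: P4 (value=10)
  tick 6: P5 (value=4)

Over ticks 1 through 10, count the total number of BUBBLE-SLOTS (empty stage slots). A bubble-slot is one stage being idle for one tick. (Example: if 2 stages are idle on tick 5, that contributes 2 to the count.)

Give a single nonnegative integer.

Tick 1: [PARSE:P1(v=13,ok=F), VALIDATE:-, TRANSFORM:-, EMIT:-] out:-; bubbles=3
Tick 2: [PARSE:-, VALIDATE:P1(v=13,ok=F), TRANSFORM:-, EMIT:-] out:-; bubbles=3
Tick 3: [PARSE:P2(v=9,ok=F), VALIDATE:-, TRANSFORM:P1(v=0,ok=F), EMIT:-] out:-; bubbles=2
Tick 4: [PARSE:P3(v=7,ok=F), VALIDATE:P2(v=9,ok=F), TRANSFORM:-, EMIT:P1(v=0,ok=F)] out:-; bubbles=1
Tick 5: [PARSE:P4(v=10,ok=F), VALIDATE:P3(v=7,ok=F), TRANSFORM:P2(v=0,ok=F), EMIT:-] out:P1(v=0); bubbles=1
Tick 6: [PARSE:P5(v=4,ok=F), VALIDATE:P4(v=10,ok=T), TRANSFORM:P3(v=0,ok=F), EMIT:P2(v=0,ok=F)] out:-; bubbles=0
Tick 7: [PARSE:-, VALIDATE:P5(v=4,ok=F), TRANSFORM:P4(v=20,ok=T), EMIT:P3(v=0,ok=F)] out:P2(v=0); bubbles=1
Tick 8: [PARSE:-, VALIDATE:-, TRANSFORM:P5(v=0,ok=F), EMIT:P4(v=20,ok=T)] out:P3(v=0); bubbles=2
Tick 9: [PARSE:-, VALIDATE:-, TRANSFORM:-, EMIT:P5(v=0,ok=F)] out:P4(v=20); bubbles=3
Tick 10: [PARSE:-, VALIDATE:-, TRANSFORM:-, EMIT:-] out:P5(v=0); bubbles=4
Total bubble-slots: 20

Answer: 20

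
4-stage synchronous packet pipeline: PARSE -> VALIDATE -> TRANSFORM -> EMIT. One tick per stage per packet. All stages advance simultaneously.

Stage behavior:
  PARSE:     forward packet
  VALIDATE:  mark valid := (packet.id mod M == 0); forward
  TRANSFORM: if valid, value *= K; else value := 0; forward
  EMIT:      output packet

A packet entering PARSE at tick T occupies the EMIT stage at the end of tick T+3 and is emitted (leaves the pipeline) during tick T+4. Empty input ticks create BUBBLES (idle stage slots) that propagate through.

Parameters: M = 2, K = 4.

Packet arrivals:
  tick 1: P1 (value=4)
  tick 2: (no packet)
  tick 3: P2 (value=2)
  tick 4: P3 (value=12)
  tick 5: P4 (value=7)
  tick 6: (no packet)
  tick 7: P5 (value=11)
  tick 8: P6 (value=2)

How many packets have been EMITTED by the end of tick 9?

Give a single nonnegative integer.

Tick 1: [PARSE:P1(v=4,ok=F), VALIDATE:-, TRANSFORM:-, EMIT:-] out:-; in:P1
Tick 2: [PARSE:-, VALIDATE:P1(v=4,ok=F), TRANSFORM:-, EMIT:-] out:-; in:-
Tick 3: [PARSE:P2(v=2,ok=F), VALIDATE:-, TRANSFORM:P1(v=0,ok=F), EMIT:-] out:-; in:P2
Tick 4: [PARSE:P3(v=12,ok=F), VALIDATE:P2(v=2,ok=T), TRANSFORM:-, EMIT:P1(v=0,ok=F)] out:-; in:P3
Tick 5: [PARSE:P4(v=7,ok=F), VALIDATE:P3(v=12,ok=F), TRANSFORM:P2(v=8,ok=T), EMIT:-] out:P1(v=0); in:P4
Tick 6: [PARSE:-, VALIDATE:P4(v=7,ok=T), TRANSFORM:P3(v=0,ok=F), EMIT:P2(v=8,ok=T)] out:-; in:-
Tick 7: [PARSE:P5(v=11,ok=F), VALIDATE:-, TRANSFORM:P4(v=28,ok=T), EMIT:P3(v=0,ok=F)] out:P2(v=8); in:P5
Tick 8: [PARSE:P6(v=2,ok=F), VALIDATE:P5(v=11,ok=F), TRANSFORM:-, EMIT:P4(v=28,ok=T)] out:P3(v=0); in:P6
Tick 9: [PARSE:-, VALIDATE:P6(v=2,ok=T), TRANSFORM:P5(v=0,ok=F), EMIT:-] out:P4(v=28); in:-
Emitted by tick 9: ['P1', 'P2', 'P3', 'P4']

Answer: 4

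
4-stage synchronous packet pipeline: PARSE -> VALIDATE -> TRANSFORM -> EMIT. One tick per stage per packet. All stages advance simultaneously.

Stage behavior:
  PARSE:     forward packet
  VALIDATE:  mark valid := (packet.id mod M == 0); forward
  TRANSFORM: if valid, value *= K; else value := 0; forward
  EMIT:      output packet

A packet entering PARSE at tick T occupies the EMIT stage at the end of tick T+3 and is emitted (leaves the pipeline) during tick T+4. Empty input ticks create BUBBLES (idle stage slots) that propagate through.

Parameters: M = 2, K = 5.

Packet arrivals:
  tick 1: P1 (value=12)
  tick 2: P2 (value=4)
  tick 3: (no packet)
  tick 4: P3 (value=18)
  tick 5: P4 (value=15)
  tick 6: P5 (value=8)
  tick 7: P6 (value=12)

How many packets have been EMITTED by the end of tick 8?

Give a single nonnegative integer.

Tick 1: [PARSE:P1(v=12,ok=F), VALIDATE:-, TRANSFORM:-, EMIT:-] out:-; in:P1
Tick 2: [PARSE:P2(v=4,ok=F), VALIDATE:P1(v=12,ok=F), TRANSFORM:-, EMIT:-] out:-; in:P2
Tick 3: [PARSE:-, VALIDATE:P2(v=4,ok=T), TRANSFORM:P1(v=0,ok=F), EMIT:-] out:-; in:-
Tick 4: [PARSE:P3(v=18,ok=F), VALIDATE:-, TRANSFORM:P2(v=20,ok=T), EMIT:P1(v=0,ok=F)] out:-; in:P3
Tick 5: [PARSE:P4(v=15,ok=F), VALIDATE:P3(v=18,ok=F), TRANSFORM:-, EMIT:P2(v=20,ok=T)] out:P1(v=0); in:P4
Tick 6: [PARSE:P5(v=8,ok=F), VALIDATE:P4(v=15,ok=T), TRANSFORM:P3(v=0,ok=F), EMIT:-] out:P2(v=20); in:P5
Tick 7: [PARSE:P6(v=12,ok=F), VALIDATE:P5(v=8,ok=F), TRANSFORM:P4(v=75,ok=T), EMIT:P3(v=0,ok=F)] out:-; in:P6
Tick 8: [PARSE:-, VALIDATE:P6(v=12,ok=T), TRANSFORM:P5(v=0,ok=F), EMIT:P4(v=75,ok=T)] out:P3(v=0); in:-
Emitted by tick 8: ['P1', 'P2', 'P3']

Answer: 3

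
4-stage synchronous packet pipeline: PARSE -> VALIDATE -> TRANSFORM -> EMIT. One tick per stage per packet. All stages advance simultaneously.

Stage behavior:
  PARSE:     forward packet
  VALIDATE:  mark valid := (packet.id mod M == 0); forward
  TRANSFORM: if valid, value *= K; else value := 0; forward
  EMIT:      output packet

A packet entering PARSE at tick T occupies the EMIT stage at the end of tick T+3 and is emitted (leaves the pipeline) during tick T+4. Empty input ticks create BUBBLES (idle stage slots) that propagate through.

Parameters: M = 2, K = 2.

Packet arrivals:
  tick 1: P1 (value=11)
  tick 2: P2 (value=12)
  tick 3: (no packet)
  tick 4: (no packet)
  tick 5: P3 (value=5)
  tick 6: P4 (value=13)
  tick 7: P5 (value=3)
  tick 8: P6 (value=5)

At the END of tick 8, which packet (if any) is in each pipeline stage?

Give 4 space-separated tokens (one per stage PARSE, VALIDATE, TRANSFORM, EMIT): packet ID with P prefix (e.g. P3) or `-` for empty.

Answer: P6 P5 P4 P3

Derivation:
Tick 1: [PARSE:P1(v=11,ok=F), VALIDATE:-, TRANSFORM:-, EMIT:-] out:-; in:P1
Tick 2: [PARSE:P2(v=12,ok=F), VALIDATE:P1(v=11,ok=F), TRANSFORM:-, EMIT:-] out:-; in:P2
Tick 3: [PARSE:-, VALIDATE:P2(v=12,ok=T), TRANSFORM:P1(v=0,ok=F), EMIT:-] out:-; in:-
Tick 4: [PARSE:-, VALIDATE:-, TRANSFORM:P2(v=24,ok=T), EMIT:P1(v=0,ok=F)] out:-; in:-
Tick 5: [PARSE:P3(v=5,ok=F), VALIDATE:-, TRANSFORM:-, EMIT:P2(v=24,ok=T)] out:P1(v=0); in:P3
Tick 6: [PARSE:P4(v=13,ok=F), VALIDATE:P3(v=5,ok=F), TRANSFORM:-, EMIT:-] out:P2(v=24); in:P4
Tick 7: [PARSE:P5(v=3,ok=F), VALIDATE:P4(v=13,ok=T), TRANSFORM:P3(v=0,ok=F), EMIT:-] out:-; in:P5
Tick 8: [PARSE:P6(v=5,ok=F), VALIDATE:P5(v=3,ok=F), TRANSFORM:P4(v=26,ok=T), EMIT:P3(v=0,ok=F)] out:-; in:P6
At end of tick 8: ['P6', 'P5', 'P4', 'P3']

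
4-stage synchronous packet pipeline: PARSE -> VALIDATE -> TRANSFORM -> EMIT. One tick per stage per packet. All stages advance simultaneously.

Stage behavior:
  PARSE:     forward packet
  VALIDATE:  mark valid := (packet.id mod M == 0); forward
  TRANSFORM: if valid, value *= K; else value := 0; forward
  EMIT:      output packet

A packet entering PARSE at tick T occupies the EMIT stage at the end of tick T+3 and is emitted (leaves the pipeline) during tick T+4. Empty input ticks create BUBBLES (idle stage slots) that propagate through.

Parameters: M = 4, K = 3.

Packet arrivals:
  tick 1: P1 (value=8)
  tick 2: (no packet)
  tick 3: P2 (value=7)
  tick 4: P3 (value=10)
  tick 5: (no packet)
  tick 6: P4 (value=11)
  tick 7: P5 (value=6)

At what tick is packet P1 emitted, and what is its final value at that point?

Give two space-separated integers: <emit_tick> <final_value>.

Answer: 5 0

Derivation:
Tick 1: [PARSE:P1(v=8,ok=F), VALIDATE:-, TRANSFORM:-, EMIT:-] out:-; in:P1
Tick 2: [PARSE:-, VALIDATE:P1(v=8,ok=F), TRANSFORM:-, EMIT:-] out:-; in:-
Tick 3: [PARSE:P2(v=7,ok=F), VALIDATE:-, TRANSFORM:P1(v=0,ok=F), EMIT:-] out:-; in:P2
Tick 4: [PARSE:P3(v=10,ok=F), VALIDATE:P2(v=7,ok=F), TRANSFORM:-, EMIT:P1(v=0,ok=F)] out:-; in:P3
Tick 5: [PARSE:-, VALIDATE:P3(v=10,ok=F), TRANSFORM:P2(v=0,ok=F), EMIT:-] out:P1(v=0); in:-
Tick 6: [PARSE:P4(v=11,ok=F), VALIDATE:-, TRANSFORM:P3(v=0,ok=F), EMIT:P2(v=0,ok=F)] out:-; in:P4
Tick 7: [PARSE:P5(v=6,ok=F), VALIDATE:P4(v=11,ok=T), TRANSFORM:-, EMIT:P3(v=0,ok=F)] out:P2(v=0); in:P5
Tick 8: [PARSE:-, VALIDATE:P5(v=6,ok=F), TRANSFORM:P4(v=33,ok=T), EMIT:-] out:P3(v=0); in:-
Tick 9: [PARSE:-, VALIDATE:-, TRANSFORM:P5(v=0,ok=F), EMIT:P4(v=33,ok=T)] out:-; in:-
Tick 10: [PARSE:-, VALIDATE:-, TRANSFORM:-, EMIT:P5(v=0,ok=F)] out:P4(v=33); in:-
Tick 11: [PARSE:-, VALIDATE:-, TRANSFORM:-, EMIT:-] out:P5(v=0); in:-
P1: arrives tick 1, valid=False (id=1, id%4=1), emit tick 5, final value 0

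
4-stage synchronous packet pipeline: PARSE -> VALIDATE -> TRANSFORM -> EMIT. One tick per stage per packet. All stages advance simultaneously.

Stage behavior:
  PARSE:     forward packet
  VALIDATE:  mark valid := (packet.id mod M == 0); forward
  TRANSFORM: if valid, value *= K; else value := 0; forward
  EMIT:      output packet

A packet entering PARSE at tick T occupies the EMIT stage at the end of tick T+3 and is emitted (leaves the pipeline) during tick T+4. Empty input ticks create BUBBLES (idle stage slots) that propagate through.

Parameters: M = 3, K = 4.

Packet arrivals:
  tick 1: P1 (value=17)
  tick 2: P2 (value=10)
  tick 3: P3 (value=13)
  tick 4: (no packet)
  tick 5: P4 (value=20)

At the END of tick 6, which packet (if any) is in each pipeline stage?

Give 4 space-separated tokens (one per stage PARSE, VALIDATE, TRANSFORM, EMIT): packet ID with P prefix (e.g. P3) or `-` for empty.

Answer: - P4 - P3

Derivation:
Tick 1: [PARSE:P1(v=17,ok=F), VALIDATE:-, TRANSFORM:-, EMIT:-] out:-; in:P1
Tick 2: [PARSE:P2(v=10,ok=F), VALIDATE:P1(v=17,ok=F), TRANSFORM:-, EMIT:-] out:-; in:P2
Tick 3: [PARSE:P3(v=13,ok=F), VALIDATE:P2(v=10,ok=F), TRANSFORM:P1(v=0,ok=F), EMIT:-] out:-; in:P3
Tick 4: [PARSE:-, VALIDATE:P3(v=13,ok=T), TRANSFORM:P2(v=0,ok=F), EMIT:P1(v=0,ok=F)] out:-; in:-
Tick 5: [PARSE:P4(v=20,ok=F), VALIDATE:-, TRANSFORM:P3(v=52,ok=T), EMIT:P2(v=0,ok=F)] out:P1(v=0); in:P4
Tick 6: [PARSE:-, VALIDATE:P4(v=20,ok=F), TRANSFORM:-, EMIT:P3(v=52,ok=T)] out:P2(v=0); in:-
At end of tick 6: ['-', 'P4', '-', 'P3']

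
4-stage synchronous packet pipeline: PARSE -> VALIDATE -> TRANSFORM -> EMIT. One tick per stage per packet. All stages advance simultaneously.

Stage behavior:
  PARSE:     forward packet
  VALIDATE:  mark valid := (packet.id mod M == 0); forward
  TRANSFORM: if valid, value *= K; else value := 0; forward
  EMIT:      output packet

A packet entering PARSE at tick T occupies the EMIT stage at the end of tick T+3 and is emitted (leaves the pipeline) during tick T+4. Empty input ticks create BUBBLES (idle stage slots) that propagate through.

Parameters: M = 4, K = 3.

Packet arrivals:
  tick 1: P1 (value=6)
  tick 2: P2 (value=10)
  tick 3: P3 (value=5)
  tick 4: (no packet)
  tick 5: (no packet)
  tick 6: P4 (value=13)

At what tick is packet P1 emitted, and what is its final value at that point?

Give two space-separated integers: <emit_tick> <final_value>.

Answer: 5 0

Derivation:
Tick 1: [PARSE:P1(v=6,ok=F), VALIDATE:-, TRANSFORM:-, EMIT:-] out:-; in:P1
Tick 2: [PARSE:P2(v=10,ok=F), VALIDATE:P1(v=6,ok=F), TRANSFORM:-, EMIT:-] out:-; in:P2
Tick 3: [PARSE:P3(v=5,ok=F), VALIDATE:P2(v=10,ok=F), TRANSFORM:P1(v=0,ok=F), EMIT:-] out:-; in:P3
Tick 4: [PARSE:-, VALIDATE:P3(v=5,ok=F), TRANSFORM:P2(v=0,ok=F), EMIT:P1(v=0,ok=F)] out:-; in:-
Tick 5: [PARSE:-, VALIDATE:-, TRANSFORM:P3(v=0,ok=F), EMIT:P2(v=0,ok=F)] out:P1(v=0); in:-
Tick 6: [PARSE:P4(v=13,ok=F), VALIDATE:-, TRANSFORM:-, EMIT:P3(v=0,ok=F)] out:P2(v=0); in:P4
Tick 7: [PARSE:-, VALIDATE:P4(v=13,ok=T), TRANSFORM:-, EMIT:-] out:P3(v=0); in:-
Tick 8: [PARSE:-, VALIDATE:-, TRANSFORM:P4(v=39,ok=T), EMIT:-] out:-; in:-
Tick 9: [PARSE:-, VALIDATE:-, TRANSFORM:-, EMIT:P4(v=39,ok=T)] out:-; in:-
Tick 10: [PARSE:-, VALIDATE:-, TRANSFORM:-, EMIT:-] out:P4(v=39); in:-
P1: arrives tick 1, valid=False (id=1, id%4=1), emit tick 5, final value 0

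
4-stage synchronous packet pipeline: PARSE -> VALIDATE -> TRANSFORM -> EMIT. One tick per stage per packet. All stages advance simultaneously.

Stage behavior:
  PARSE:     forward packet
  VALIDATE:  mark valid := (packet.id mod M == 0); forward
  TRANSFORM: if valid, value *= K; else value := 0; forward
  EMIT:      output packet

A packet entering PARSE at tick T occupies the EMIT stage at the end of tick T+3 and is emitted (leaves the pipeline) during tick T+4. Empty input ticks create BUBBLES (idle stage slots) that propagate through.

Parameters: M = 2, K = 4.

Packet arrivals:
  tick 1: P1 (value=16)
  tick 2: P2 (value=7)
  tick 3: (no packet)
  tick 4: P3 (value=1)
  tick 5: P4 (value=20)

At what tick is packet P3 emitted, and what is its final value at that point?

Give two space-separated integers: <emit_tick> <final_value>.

Tick 1: [PARSE:P1(v=16,ok=F), VALIDATE:-, TRANSFORM:-, EMIT:-] out:-; in:P1
Tick 2: [PARSE:P2(v=7,ok=F), VALIDATE:P1(v=16,ok=F), TRANSFORM:-, EMIT:-] out:-; in:P2
Tick 3: [PARSE:-, VALIDATE:P2(v=7,ok=T), TRANSFORM:P1(v=0,ok=F), EMIT:-] out:-; in:-
Tick 4: [PARSE:P3(v=1,ok=F), VALIDATE:-, TRANSFORM:P2(v=28,ok=T), EMIT:P1(v=0,ok=F)] out:-; in:P3
Tick 5: [PARSE:P4(v=20,ok=F), VALIDATE:P3(v=1,ok=F), TRANSFORM:-, EMIT:P2(v=28,ok=T)] out:P1(v=0); in:P4
Tick 6: [PARSE:-, VALIDATE:P4(v=20,ok=T), TRANSFORM:P3(v=0,ok=F), EMIT:-] out:P2(v=28); in:-
Tick 7: [PARSE:-, VALIDATE:-, TRANSFORM:P4(v=80,ok=T), EMIT:P3(v=0,ok=F)] out:-; in:-
Tick 8: [PARSE:-, VALIDATE:-, TRANSFORM:-, EMIT:P4(v=80,ok=T)] out:P3(v=0); in:-
Tick 9: [PARSE:-, VALIDATE:-, TRANSFORM:-, EMIT:-] out:P4(v=80); in:-
P3: arrives tick 4, valid=False (id=3, id%2=1), emit tick 8, final value 0

Answer: 8 0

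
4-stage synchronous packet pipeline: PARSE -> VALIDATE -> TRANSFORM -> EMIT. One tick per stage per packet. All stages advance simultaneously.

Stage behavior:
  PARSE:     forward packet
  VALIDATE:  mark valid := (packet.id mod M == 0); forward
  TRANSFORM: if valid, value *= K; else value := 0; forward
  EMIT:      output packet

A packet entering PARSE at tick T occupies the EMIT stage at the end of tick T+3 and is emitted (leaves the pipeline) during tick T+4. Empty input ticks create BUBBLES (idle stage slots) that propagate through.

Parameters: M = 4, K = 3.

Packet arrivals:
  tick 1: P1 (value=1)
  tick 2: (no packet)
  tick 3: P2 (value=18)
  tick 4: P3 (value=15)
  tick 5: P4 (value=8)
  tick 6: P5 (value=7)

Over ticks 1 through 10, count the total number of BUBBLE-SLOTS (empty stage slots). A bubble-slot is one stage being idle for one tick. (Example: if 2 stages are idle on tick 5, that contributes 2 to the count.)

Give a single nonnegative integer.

Tick 1: [PARSE:P1(v=1,ok=F), VALIDATE:-, TRANSFORM:-, EMIT:-] out:-; bubbles=3
Tick 2: [PARSE:-, VALIDATE:P1(v=1,ok=F), TRANSFORM:-, EMIT:-] out:-; bubbles=3
Tick 3: [PARSE:P2(v=18,ok=F), VALIDATE:-, TRANSFORM:P1(v=0,ok=F), EMIT:-] out:-; bubbles=2
Tick 4: [PARSE:P3(v=15,ok=F), VALIDATE:P2(v=18,ok=F), TRANSFORM:-, EMIT:P1(v=0,ok=F)] out:-; bubbles=1
Tick 5: [PARSE:P4(v=8,ok=F), VALIDATE:P3(v=15,ok=F), TRANSFORM:P2(v=0,ok=F), EMIT:-] out:P1(v=0); bubbles=1
Tick 6: [PARSE:P5(v=7,ok=F), VALIDATE:P4(v=8,ok=T), TRANSFORM:P3(v=0,ok=F), EMIT:P2(v=0,ok=F)] out:-; bubbles=0
Tick 7: [PARSE:-, VALIDATE:P5(v=7,ok=F), TRANSFORM:P4(v=24,ok=T), EMIT:P3(v=0,ok=F)] out:P2(v=0); bubbles=1
Tick 8: [PARSE:-, VALIDATE:-, TRANSFORM:P5(v=0,ok=F), EMIT:P4(v=24,ok=T)] out:P3(v=0); bubbles=2
Tick 9: [PARSE:-, VALIDATE:-, TRANSFORM:-, EMIT:P5(v=0,ok=F)] out:P4(v=24); bubbles=3
Tick 10: [PARSE:-, VALIDATE:-, TRANSFORM:-, EMIT:-] out:P5(v=0); bubbles=4
Total bubble-slots: 20

Answer: 20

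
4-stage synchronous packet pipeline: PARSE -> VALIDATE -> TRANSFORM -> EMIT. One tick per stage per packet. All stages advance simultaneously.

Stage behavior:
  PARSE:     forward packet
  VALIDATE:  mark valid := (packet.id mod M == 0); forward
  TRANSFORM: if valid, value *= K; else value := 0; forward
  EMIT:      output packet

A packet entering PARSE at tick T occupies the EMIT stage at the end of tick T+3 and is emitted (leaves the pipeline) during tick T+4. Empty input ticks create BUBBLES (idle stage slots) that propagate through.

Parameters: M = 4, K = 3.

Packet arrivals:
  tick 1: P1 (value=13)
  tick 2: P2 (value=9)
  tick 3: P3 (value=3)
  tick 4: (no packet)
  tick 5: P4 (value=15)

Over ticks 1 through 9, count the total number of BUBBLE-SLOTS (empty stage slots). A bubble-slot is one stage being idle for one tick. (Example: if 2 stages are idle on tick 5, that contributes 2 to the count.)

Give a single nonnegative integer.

Answer: 20

Derivation:
Tick 1: [PARSE:P1(v=13,ok=F), VALIDATE:-, TRANSFORM:-, EMIT:-] out:-; bubbles=3
Tick 2: [PARSE:P2(v=9,ok=F), VALIDATE:P1(v=13,ok=F), TRANSFORM:-, EMIT:-] out:-; bubbles=2
Tick 3: [PARSE:P3(v=3,ok=F), VALIDATE:P2(v=9,ok=F), TRANSFORM:P1(v=0,ok=F), EMIT:-] out:-; bubbles=1
Tick 4: [PARSE:-, VALIDATE:P3(v=3,ok=F), TRANSFORM:P2(v=0,ok=F), EMIT:P1(v=0,ok=F)] out:-; bubbles=1
Tick 5: [PARSE:P4(v=15,ok=F), VALIDATE:-, TRANSFORM:P3(v=0,ok=F), EMIT:P2(v=0,ok=F)] out:P1(v=0); bubbles=1
Tick 6: [PARSE:-, VALIDATE:P4(v=15,ok=T), TRANSFORM:-, EMIT:P3(v=0,ok=F)] out:P2(v=0); bubbles=2
Tick 7: [PARSE:-, VALIDATE:-, TRANSFORM:P4(v=45,ok=T), EMIT:-] out:P3(v=0); bubbles=3
Tick 8: [PARSE:-, VALIDATE:-, TRANSFORM:-, EMIT:P4(v=45,ok=T)] out:-; bubbles=3
Tick 9: [PARSE:-, VALIDATE:-, TRANSFORM:-, EMIT:-] out:P4(v=45); bubbles=4
Total bubble-slots: 20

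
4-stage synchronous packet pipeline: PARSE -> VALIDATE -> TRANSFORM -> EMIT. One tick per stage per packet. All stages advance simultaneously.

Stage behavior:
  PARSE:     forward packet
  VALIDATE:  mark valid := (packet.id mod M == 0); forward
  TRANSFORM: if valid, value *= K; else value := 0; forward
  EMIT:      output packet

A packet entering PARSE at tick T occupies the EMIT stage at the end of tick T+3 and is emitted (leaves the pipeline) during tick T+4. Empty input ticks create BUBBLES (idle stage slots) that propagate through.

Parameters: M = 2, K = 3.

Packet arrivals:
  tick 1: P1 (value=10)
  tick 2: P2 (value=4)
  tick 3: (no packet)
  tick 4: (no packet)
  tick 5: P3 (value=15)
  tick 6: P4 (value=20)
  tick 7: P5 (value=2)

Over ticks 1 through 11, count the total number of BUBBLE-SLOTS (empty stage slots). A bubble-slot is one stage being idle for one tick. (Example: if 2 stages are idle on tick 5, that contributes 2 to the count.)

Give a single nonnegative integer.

Tick 1: [PARSE:P1(v=10,ok=F), VALIDATE:-, TRANSFORM:-, EMIT:-] out:-; bubbles=3
Tick 2: [PARSE:P2(v=4,ok=F), VALIDATE:P1(v=10,ok=F), TRANSFORM:-, EMIT:-] out:-; bubbles=2
Tick 3: [PARSE:-, VALIDATE:P2(v=4,ok=T), TRANSFORM:P1(v=0,ok=F), EMIT:-] out:-; bubbles=2
Tick 4: [PARSE:-, VALIDATE:-, TRANSFORM:P2(v=12,ok=T), EMIT:P1(v=0,ok=F)] out:-; bubbles=2
Tick 5: [PARSE:P3(v=15,ok=F), VALIDATE:-, TRANSFORM:-, EMIT:P2(v=12,ok=T)] out:P1(v=0); bubbles=2
Tick 6: [PARSE:P4(v=20,ok=F), VALIDATE:P3(v=15,ok=F), TRANSFORM:-, EMIT:-] out:P2(v=12); bubbles=2
Tick 7: [PARSE:P5(v=2,ok=F), VALIDATE:P4(v=20,ok=T), TRANSFORM:P3(v=0,ok=F), EMIT:-] out:-; bubbles=1
Tick 8: [PARSE:-, VALIDATE:P5(v=2,ok=F), TRANSFORM:P4(v=60,ok=T), EMIT:P3(v=0,ok=F)] out:-; bubbles=1
Tick 9: [PARSE:-, VALIDATE:-, TRANSFORM:P5(v=0,ok=F), EMIT:P4(v=60,ok=T)] out:P3(v=0); bubbles=2
Tick 10: [PARSE:-, VALIDATE:-, TRANSFORM:-, EMIT:P5(v=0,ok=F)] out:P4(v=60); bubbles=3
Tick 11: [PARSE:-, VALIDATE:-, TRANSFORM:-, EMIT:-] out:P5(v=0); bubbles=4
Total bubble-slots: 24

Answer: 24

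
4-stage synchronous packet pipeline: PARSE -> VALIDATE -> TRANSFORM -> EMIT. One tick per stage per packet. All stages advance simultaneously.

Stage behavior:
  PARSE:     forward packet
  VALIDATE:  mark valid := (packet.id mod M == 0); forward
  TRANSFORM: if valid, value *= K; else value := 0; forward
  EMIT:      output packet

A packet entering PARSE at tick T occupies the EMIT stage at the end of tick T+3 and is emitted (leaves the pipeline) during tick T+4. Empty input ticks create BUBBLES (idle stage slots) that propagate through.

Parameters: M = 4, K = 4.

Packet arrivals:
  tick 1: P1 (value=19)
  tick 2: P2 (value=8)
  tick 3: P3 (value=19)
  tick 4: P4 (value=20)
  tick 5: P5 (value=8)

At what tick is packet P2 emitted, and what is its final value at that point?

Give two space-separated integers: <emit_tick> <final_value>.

Tick 1: [PARSE:P1(v=19,ok=F), VALIDATE:-, TRANSFORM:-, EMIT:-] out:-; in:P1
Tick 2: [PARSE:P2(v=8,ok=F), VALIDATE:P1(v=19,ok=F), TRANSFORM:-, EMIT:-] out:-; in:P2
Tick 3: [PARSE:P3(v=19,ok=F), VALIDATE:P2(v=8,ok=F), TRANSFORM:P1(v=0,ok=F), EMIT:-] out:-; in:P3
Tick 4: [PARSE:P4(v=20,ok=F), VALIDATE:P3(v=19,ok=F), TRANSFORM:P2(v=0,ok=F), EMIT:P1(v=0,ok=F)] out:-; in:P4
Tick 5: [PARSE:P5(v=8,ok=F), VALIDATE:P4(v=20,ok=T), TRANSFORM:P3(v=0,ok=F), EMIT:P2(v=0,ok=F)] out:P1(v=0); in:P5
Tick 6: [PARSE:-, VALIDATE:P5(v=8,ok=F), TRANSFORM:P4(v=80,ok=T), EMIT:P3(v=0,ok=F)] out:P2(v=0); in:-
Tick 7: [PARSE:-, VALIDATE:-, TRANSFORM:P5(v=0,ok=F), EMIT:P4(v=80,ok=T)] out:P3(v=0); in:-
Tick 8: [PARSE:-, VALIDATE:-, TRANSFORM:-, EMIT:P5(v=0,ok=F)] out:P4(v=80); in:-
Tick 9: [PARSE:-, VALIDATE:-, TRANSFORM:-, EMIT:-] out:P5(v=0); in:-
P2: arrives tick 2, valid=False (id=2, id%4=2), emit tick 6, final value 0

Answer: 6 0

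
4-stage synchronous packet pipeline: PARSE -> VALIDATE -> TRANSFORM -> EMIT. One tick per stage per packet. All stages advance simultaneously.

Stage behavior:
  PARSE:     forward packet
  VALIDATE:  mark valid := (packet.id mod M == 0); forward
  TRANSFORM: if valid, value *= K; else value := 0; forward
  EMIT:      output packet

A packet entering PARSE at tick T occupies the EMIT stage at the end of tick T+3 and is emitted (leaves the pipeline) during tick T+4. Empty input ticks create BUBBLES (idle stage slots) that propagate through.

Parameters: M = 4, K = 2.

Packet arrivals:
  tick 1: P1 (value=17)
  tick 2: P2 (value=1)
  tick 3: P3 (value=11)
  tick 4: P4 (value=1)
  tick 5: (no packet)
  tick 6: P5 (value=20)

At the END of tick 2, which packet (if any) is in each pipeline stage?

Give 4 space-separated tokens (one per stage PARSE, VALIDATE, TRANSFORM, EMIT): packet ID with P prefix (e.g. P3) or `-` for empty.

Answer: P2 P1 - -

Derivation:
Tick 1: [PARSE:P1(v=17,ok=F), VALIDATE:-, TRANSFORM:-, EMIT:-] out:-; in:P1
Tick 2: [PARSE:P2(v=1,ok=F), VALIDATE:P1(v=17,ok=F), TRANSFORM:-, EMIT:-] out:-; in:P2
At end of tick 2: ['P2', 'P1', '-', '-']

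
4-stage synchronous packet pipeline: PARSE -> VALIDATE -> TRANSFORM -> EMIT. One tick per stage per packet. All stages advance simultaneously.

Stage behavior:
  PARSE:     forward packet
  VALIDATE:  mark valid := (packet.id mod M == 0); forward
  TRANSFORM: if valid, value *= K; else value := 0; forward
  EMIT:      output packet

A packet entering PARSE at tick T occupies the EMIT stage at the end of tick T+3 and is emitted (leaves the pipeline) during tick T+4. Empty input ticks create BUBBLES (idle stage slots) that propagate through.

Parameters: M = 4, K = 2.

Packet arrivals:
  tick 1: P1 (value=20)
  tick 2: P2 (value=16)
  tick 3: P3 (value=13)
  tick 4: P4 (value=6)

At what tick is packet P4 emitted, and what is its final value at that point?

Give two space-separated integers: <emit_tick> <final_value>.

Answer: 8 12

Derivation:
Tick 1: [PARSE:P1(v=20,ok=F), VALIDATE:-, TRANSFORM:-, EMIT:-] out:-; in:P1
Tick 2: [PARSE:P2(v=16,ok=F), VALIDATE:P1(v=20,ok=F), TRANSFORM:-, EMIT:-] out:-; in:P2
Tick 3: [PARSE:P3(v=13,ok=F), VALIDATE:P2(v=16,ok=F), TRANSFORM:P1(v=0,ok=F), EMIT:-] out:-; in:P3
Tick 4: [PARSE:P4(v=6,ok=F), VALIDATE:P3(v=13,ok=F), TRANSFORM:P2(v=0,ok=F), EMIT:P1(v=0,ok=F)] out:-; in:P4
Tick 5: [PARSE:-, VALIDATE:P4(v=6,ok=T), TRANSFORM:P3(v=0,ok=F), EMIT:P2(v=0,ok=F)] out:P1(v=0); in:-
Tick 6: [PARSE:-, VALIDATE:-, TRANSFORM:P4(v=12,ok=T), EMIT:P3(v=0,ok=F)] out:P2(v=0); in:-
Tick 7: [PARSE:-, VALIDATE:-, TRANSFORM:-, EMIT:P4(v=12,ok=T)] out:P3(v=0); in:-
Tick 8: [PARSE:-, VALIDATE:-, TRANSFORM:-, EMIT:-] out:P4(v=12); in:-
P4: arrives tick 4, valid=True (id=4, id%4=0), emit tick 8, final value 12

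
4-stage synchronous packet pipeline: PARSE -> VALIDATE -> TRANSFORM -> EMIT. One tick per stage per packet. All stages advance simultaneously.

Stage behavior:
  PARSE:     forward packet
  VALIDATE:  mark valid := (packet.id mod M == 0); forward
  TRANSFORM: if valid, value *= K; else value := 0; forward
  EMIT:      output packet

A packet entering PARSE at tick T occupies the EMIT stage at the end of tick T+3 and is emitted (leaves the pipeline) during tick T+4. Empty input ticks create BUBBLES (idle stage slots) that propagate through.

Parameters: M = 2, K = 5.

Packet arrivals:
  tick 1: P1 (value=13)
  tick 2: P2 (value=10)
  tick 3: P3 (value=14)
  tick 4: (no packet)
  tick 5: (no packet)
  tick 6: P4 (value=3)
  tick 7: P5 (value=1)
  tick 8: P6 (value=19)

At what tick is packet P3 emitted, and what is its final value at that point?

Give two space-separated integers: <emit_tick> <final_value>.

Answer: 7 0

Derivation:
Tick 1: [PARSE:P1(v=13,ok=F), VALIDATE:-, TRANSFORM:-, EMIT:-] out:-; in:P1
Tick 2: [PARSE:P2(v=10,ok=F), VALIDATE:P1(v=13,ok=F), TRANSFORM:-, EMIT:-] out:-; in:P2
Tick 3: [PARSE:P3(v=14,ok=F), VALIDATE:P2(v=10,ok=T), TRANSFORM:P1(v=0,ok=F), EMIT:-] out:-; in:P3
Tick 4: [PARSE:-, VALIDATE:P3(v=14,ok=F), TRANSFORM:P2(v=50,ok=T), EMIT:P1(v=0,ok=F)] out:-; in:-
Tick 5: [PARSE:-, VALIDATE:-, TRANSFORM:P3(v=0,ok=F), EMIT:P2(v=50,ok=T)] out:P1(v=0); in:-
Tick 6: [PARSE:P4(v=3,ok=F), VALIDATE:-, TRANSFORM:-, EMIT:P3(v=0,ok=F)] out:P2(v=50); in:P4
Tick 7: [PARSE:P5(v=1,ok=F), VALIDATE:P4(v=3,ok=T), TRANSFORM:-, EMIT:-] out:P3(v=0); in:P5
Tick 8: [PARSE:P6(v=19,ok=F), VALIDATE:P5(v=1,ok=F), TRANSFORM:P4(v=15,ok=T), EMIT:-] out:-; in:P6
Tick 9: [PARSE:-, VALIDATE:P6(v=19,ok=T), TRANSFORM:P5(v=0,ok=F), EMIT:P4(v=15,ok=T)] out:-; in:-
Tick 10: [PARSE:-, VALIDATE:-, TRANSFORM:P6(v=95,ok=T), EMIT:P5(v=0,ok=F)] out:P4(v=15); in:-
Tick 11: [PARSE:-, VALIDATE:-, TRANSFORM:-, EMIT:P6(v=95,ok=T)] out:P5(v=0); in:-
Tick 12: [PARSE:-, VALIDATE:-, TRANSFORM:-, EMIT:-] out:P6(v=95); in:-
P3: arrives tick 3, valid=False (id=3, id%2=1), emit tick 7, final value 0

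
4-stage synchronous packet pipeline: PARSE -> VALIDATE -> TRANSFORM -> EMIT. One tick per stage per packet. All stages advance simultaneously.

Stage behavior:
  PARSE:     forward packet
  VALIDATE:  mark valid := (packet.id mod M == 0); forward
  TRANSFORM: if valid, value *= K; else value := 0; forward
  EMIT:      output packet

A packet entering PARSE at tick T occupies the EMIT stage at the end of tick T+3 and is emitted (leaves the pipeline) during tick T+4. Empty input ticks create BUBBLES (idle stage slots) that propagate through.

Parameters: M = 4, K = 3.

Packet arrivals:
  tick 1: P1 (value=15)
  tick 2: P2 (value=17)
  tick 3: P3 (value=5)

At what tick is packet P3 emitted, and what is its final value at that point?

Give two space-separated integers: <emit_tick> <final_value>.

Answer: 7 0

Derivation:
Tick 1: [PARSE:P1(v=15,ok=F), VALIDATE:-, TRANSFORM:-, EMIT:-] out:-; in:P1
Tick 2: [PARSE:P2(v=17,ok=F), VALIDATE:P1(v=15,ok=F), TRANSFORM:-, EMIT:-] out:-; in:P2
Tick 3: [PARSE:P3(v=5,ok=F), VALIDATE:P2(v=17,ok=F), TRANSFORM:P1(v=0,ok=F), EMIT:-] out:-; in:P3
Tick 4: [PARSE:-, VALIDATE:P3(v=5,ok=F), TRANSFORM:P2(v=0,ok=F), EMIT:P1(v=0,ok=F)] out:-; in:-
Tick 5: [PARSE:-, VALIDATE:-, TRANSFORM:P3(v=0,ok=F), EMIT:P2(v=0,ok=F)] out:P1(v=0); in:-
Tick 6: [PARSE:-, VALIDATE:-, TRANSFORM:-, EMIT:P3(v=0,ok=F)] out:P2(v=0); in:-
Tick 7: [PARSE:-, VALIDATE:-, TRANSFORM:-, EMIT:-] out:P3(v=0); in:-
P3: arrives tick 3, valid=False (id=3, id%4=3), emit tick 7, final value 0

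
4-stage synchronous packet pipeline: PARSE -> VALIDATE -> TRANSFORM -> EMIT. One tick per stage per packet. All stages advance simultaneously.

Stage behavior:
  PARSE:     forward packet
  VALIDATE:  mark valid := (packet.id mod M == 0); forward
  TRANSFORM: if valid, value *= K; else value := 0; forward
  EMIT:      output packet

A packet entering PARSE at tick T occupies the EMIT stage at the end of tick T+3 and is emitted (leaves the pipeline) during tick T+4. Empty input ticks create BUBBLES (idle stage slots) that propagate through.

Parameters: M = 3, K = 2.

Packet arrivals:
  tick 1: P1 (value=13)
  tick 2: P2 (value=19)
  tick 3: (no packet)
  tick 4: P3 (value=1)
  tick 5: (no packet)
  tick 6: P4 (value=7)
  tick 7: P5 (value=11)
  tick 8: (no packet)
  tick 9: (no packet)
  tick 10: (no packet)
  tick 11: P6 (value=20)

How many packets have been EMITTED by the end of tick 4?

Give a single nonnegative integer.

Tick 1: [PARSE:P1(v=13,ok=F), VALIDATE:-, TRANSFORM:-, EMIT:-] out:-; in:P1
Tick 2: [PARSE:P2(v=19,ok=F), VALIDATE:P1(v=13,ok=F), TRANSFORM:-, EMIT:-] out:-; in:P2
Tick 3: [PARSE:-, VALIDATE:P2(v=19,ok=F), TRANSFORM:P1(v=0,ok=F), EMIT:-] out:-; in:-
Tick 4: [PARSE:P3(v=1,ok=F), VALIDATE:-, TRANSFORM:P2(v=0,ok=F), EMIT:P1(v=0,ok=F)] out:-; in:P3
Emitted by tick 4: []

Answer: 0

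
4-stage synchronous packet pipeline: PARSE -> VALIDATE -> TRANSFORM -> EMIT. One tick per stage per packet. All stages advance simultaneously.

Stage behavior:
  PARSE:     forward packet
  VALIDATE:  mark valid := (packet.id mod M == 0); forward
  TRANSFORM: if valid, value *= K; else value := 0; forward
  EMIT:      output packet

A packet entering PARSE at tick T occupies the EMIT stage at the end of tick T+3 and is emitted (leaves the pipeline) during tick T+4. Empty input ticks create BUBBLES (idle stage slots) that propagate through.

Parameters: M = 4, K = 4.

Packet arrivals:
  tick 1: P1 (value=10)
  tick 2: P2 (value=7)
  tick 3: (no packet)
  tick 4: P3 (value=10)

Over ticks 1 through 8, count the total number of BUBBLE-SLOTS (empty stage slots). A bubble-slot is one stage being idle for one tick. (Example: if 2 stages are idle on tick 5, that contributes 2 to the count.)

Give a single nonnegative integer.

Tick 1: [PARSE:P1(v=10,ok=F), VALIDATE:-, TRANSFORM:-, EMIT:-] out:-; bubbles=3
Tick 2: [PARSE:P2(v=7,ok=F), VALIDATE:P1(v=10,ok=F), TRANSFORM:-, EMIT:-] out:-; bubbles=2
Tick 3: [PARSE:-, VALIDATE:P2(v=7,ok=F), TRANSFORM:P1(v=0,ok=F), EMIT:-] out:-; bubbles=2
Tick 4: [PARSE:P3(v=10,ok=F), VALIDATE:-, TRANSFORM:P2(v=0,ok=F), EMIT:P1(v=0,ok=F)] out:-; bubbles=1
Tick 5: [PARSE:-, VALIDATE:P3(v=10,ok=F), TRANSFORM:-, EMIT:P2(v=0,ok=F)] out:P1(v=0); bubbles=2
Tick 6: [PARSE:-, VALIDATE:-, TRANSFORM:P3(v=0,ok=F), EMIT:-] out:P2(v=0); bubbles=3
Tick 7: [PARSE:-, VALIDATE:-, TRANSFORM:-, EMIT:P3(v=0,ok=F)] out:-; bubbles=3
Tick 8: [PARSE:-, VALIDATE:-, TRANSFORM:-, EMIT:-] out:P3(v=0); bubbles=4
Total bubble-slots: 20

Answer: 20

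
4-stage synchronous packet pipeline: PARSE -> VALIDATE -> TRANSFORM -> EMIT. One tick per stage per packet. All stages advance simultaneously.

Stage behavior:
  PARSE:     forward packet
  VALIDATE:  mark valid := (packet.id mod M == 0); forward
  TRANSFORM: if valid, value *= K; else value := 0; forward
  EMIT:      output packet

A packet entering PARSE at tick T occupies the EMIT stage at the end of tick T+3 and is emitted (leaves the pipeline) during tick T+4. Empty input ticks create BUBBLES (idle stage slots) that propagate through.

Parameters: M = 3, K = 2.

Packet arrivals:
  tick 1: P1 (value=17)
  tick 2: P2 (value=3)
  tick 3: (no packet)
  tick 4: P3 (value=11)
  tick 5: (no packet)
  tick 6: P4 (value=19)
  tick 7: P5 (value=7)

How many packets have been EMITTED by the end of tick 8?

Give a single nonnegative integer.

Answer: 3

Derivation:
Tick 1: [PARSE:P1(v=17,ok=F), VALIDATE:-, TRANSFORM:-, EMIT:-] out:-; in:P1
Tick 2: [PARSE:P2(v=3,ok=F), VALIDATE:P1(v=17,ok=F), TRANSFORM:-, EMIT:-] out:-; in:P2
Tick 3: [PARSE:-, VALIDATE:P2(v=3,ok=F), TRANSFORM:P1(v=0,ok=F), EMIT:-] out:-; in:-
Tick 4: [PARSE:P3(v=11,ok=F), VALIDATE:-, TRANSFORM:P2(v=0,ok=F), EMIT:P1(v=0,ok=F)] out:-; in:P3
Tick 5: [PARSE:-, VALIDATE:P3(v=11,ok=T), TRANSFORM:-, EMIT:P2(v=0,ok=F)] out:P1(v=0); in:-
Tick 6: [PARSE:P4(v=19,ok=F), VALIDATE:-, TRANSFORM:P3(v=22,ok=T), EMIT:-] out:P2(v=0); in:P4
Tick 7: [PARSE:P5(v=7,ok=F), VALIDATE:P4(v=19,ok=F), TRANSFORM:-, EMIT:P3(v=22,ok=T)] out:-; in:P5
Tick 8: [PARSE:-, VALIDATE:P5(v=7,ok=F), TRANSFORM:P4(v=0,ok=F), EMIT:-] out:P3(v=22); in:-
Emitted by tick 8: ['P1', 'P2', 'P3']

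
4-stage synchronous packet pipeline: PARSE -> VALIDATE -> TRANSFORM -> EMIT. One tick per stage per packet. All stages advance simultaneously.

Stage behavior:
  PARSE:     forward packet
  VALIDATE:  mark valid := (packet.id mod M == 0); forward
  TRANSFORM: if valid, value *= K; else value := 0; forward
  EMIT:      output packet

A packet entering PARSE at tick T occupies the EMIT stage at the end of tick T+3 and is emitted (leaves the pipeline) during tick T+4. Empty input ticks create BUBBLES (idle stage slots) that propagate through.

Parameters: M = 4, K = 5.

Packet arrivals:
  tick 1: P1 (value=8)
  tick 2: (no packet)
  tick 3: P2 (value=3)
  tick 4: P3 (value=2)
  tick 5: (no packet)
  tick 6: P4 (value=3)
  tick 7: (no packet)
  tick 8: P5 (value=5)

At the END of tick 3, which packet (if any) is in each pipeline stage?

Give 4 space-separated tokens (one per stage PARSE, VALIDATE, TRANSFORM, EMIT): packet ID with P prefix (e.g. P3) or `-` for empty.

Tick 1: [PARSE:P1(v=8,ok=F), VALIDATE:-, TRANSFORM:-, EMIT:-] out:-; in:P1
Tick 2: [PARSE:-, VALIDATE:P1(v=8,ok=F), TRANSFORM:-, EMIT:-] out:-; in:-
Tick 3: [PARSE:P2(v=3,ok=F), VALIDATE:-, TRANSFORM:P1(v=0,ok=F), EMIT:-] out:-; in:P2
At end of tick 3: ['P2', '-', 'P1', '-']

Answer: P2 - P1 -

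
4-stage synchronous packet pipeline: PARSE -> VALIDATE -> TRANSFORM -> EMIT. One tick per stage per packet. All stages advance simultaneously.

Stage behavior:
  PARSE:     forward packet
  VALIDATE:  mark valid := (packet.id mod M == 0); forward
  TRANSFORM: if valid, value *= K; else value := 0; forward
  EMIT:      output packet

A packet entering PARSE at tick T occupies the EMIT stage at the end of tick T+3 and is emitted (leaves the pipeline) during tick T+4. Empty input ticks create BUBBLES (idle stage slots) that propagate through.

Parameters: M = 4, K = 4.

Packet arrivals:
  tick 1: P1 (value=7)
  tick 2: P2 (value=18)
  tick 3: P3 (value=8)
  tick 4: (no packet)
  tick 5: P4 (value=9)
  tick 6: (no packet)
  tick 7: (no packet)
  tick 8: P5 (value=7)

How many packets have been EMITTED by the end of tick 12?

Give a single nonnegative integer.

Answer: 5

Derivation:
Tick 1: [PARSE:P1(v=7,ok=F), VALIDATE:-, TRANSFORM:-, EMIT:-] out:-; in:P1
Tick 2: [PARSE:P2(v=18,ok=F), VALIDATE:P1(v=7,ok=F), TRANSFORM:-, EMIT:-] out:-; in:P2
Tick 3: [PARSE:P3(v=8,ok=F), VALIDATE:P2(v=18,ok=F), TRANSFORM:P1(v=0,ok=F), EMIT:-] out:-; in:P3
Tick 4: [PARSE:-, VALIDATE:P3(v=8,ok=F), TRANSFORM:P2(v=0,ok=F), EMIT:P1(v=0,ok=F)] out:-; in:-
Tick 5: [PARSE:P4(v=9,ok=F), VALIDATE:-, TRANSFORM:P3(v=0,ok=F), EMIT:P2(v=0,ok=F)] out:P1(v=0); in:P4
Tick 6: [PARSE:-, VALIDATE:P4(v=9,ok=T), TRANSFORM:-, EMIT:P3(v=0,ok=F)] out:P2(v=0); in:-
Tick 7: [PARSE:-, VALIDATE:-, TRANSFORM:P4(v=36,ok=T), EMIT:-] out:P3(v=0); in:-
Tick 8: [PARSE:P5(v=7,ok=F), VALIDATE:-, TRANSFORM:-, EMIT:P4(v=36,ok=T)] out:-; in:P5
Tick 9: [PARSE:-, VALIDATE:P5(v=7,ok=F), TRANSFORM:-, EMIT:-] out:P4(v=36); in:-
Tick 10: [PARSE:-, VALIDATE:-, TRANSFORM:P5(v=0,ok=F), EMIT:-] out:-; in:-
Tick 11: [PARSE:-, VALIDATE:-, TRANSFORM:-, EMIT:P5(v=0,ok=F)] out:-; in:-
Tick 12: [PARSE:-, VALIDATE:-, TRANSFORM:-, EMIT:-] out:P5(v=0); in:-
Emitted by tick 12: ['P1', 'P2', 'P3', 'P4', 'P5']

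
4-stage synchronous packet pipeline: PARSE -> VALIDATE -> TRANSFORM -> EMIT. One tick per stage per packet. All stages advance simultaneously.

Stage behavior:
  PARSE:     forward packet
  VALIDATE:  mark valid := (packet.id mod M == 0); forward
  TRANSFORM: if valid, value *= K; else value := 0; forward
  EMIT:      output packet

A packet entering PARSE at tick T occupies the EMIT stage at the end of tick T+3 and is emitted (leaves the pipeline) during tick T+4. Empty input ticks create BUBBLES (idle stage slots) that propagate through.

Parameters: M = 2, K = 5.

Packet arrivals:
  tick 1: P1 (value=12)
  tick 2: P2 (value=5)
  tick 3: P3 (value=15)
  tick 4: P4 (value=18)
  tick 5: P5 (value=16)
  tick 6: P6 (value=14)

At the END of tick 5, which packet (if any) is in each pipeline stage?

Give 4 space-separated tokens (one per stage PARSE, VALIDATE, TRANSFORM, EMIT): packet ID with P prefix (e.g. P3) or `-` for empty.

Answer: P5 P4 P3 P2

Derivation:
Tick 1: [PARSE:P1(v=12,ok=F), VALIDATE:-, TRANSFORM:-, EMIT:-] out:-; in:P1
Tick 2: [PARSE:P2(v=5,ok=F), VALIDATE:P1(v=12,ok=F), TRANSFORM:-, EMIT:-] out:-; in:P2
Tick 3: [PARSE:P3(v=15,ok=F), VALIDATE:P2(v=5,ok=T), TRANSFORM:P1(v=0,ok=F), EMIT:-] out:-; in:P3
Tick 4: [PARSE:P4(v=18,ok=F), VALIDATE:P3(v=15,ok=F), TRANSFORM:P2(v=25,ok=T), EMIT:P1(v=0,ok=F)] out:-; in:P4
Tick 5: [PARSE:P5(v=16,ok=F), VALIDATE:P4(v=18,ok=T), TRANSFORM:P3(v=0,ok=F), EMIT:P2(v=25,ok=T)] out:P1(v=0); in:P5
At end of tick 5: ['P5', 'P4', 'P3', 'P2']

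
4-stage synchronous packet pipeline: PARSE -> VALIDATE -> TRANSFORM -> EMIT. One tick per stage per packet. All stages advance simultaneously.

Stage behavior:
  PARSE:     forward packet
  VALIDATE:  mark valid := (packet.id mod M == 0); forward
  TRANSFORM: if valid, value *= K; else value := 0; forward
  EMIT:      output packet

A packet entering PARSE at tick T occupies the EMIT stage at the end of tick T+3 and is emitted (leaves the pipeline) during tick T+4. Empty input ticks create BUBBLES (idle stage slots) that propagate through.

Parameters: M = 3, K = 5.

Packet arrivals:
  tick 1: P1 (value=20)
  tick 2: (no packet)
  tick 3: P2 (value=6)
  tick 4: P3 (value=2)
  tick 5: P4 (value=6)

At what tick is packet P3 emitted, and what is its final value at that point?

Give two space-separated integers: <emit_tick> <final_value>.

Answer: 8 10

Derivation:
Tick 1: [PARSE:P1(v=20,ok=F), VALIDATE:-, TRANSFORM:-, EMIT:-] out:-; in:P1
Tick 2: [PARSE:-, VALIDATE:P1(v=20,ok=F), TRANSFORM:-, EMIT:-] out:-; in:-
Tick 3: [PARSE:P2(v=6,ok=F), VALIDATE:-, TRANSFORM:P1(v=0,ok=F), EMIT:-] out:-; in:P2
Tick 4: [PARSE:P3(v=2,ok=F), VALIDATE:P2(v=6,ok=F), TRANSFORM:-, EMIT:P1(v=0,ok=F)] out:-; in:P3
Tick 5: [PARSE:P4(v=6,ok=F), VALIDATE:P3(v=2,ok=T), TRANSFORM:P2(v=0,ok=F), EMIT:-] out:P1(v=0); in:P4
Tick 6: [PARSE:-, VALIDATE:P4(v=6,ok=F), TRANSFORM:P3(v=10,ok=T), EMIT:P2(v=0,ok=F)] out:-; in:-
Tick 7: [PARSE:-, VALIDATE:-, TRANSFORM:P4(v=0,ok=F), EMIT:P3(v=10,ok=T)] out:P2(v=0); in:-
Tick 8: [PARSE:-, VALIDATE:-, TRANSFORM:-, EMIT:P4(v=0,ok=F)] out:P3(v=10); in:-
Tick 9: [PARSE:-, VALIDATE:-, TRANSFORM:-, EMIT:-] out:P4(v=0); in:-
P3: arrives tick 4, valid=True (id=3, id%3=0), emit tick 8, final value 10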